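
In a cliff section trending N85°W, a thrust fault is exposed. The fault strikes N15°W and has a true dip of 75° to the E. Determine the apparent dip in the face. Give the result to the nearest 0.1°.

74.1°

The section lies 70° from the strike.
tan α = tan 75° × sin 70° = 3.7321 × 0.9397 = 3.5070
α = arctan(3.5070) = 74.08°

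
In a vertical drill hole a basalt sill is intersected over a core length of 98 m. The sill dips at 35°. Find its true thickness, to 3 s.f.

80.3 m

True thickness t = h · cos(dip) = 98 × cos 35°
t = 98 × 0.8192 = 80.277 m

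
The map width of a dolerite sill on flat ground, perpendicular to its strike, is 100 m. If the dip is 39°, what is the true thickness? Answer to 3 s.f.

62.9 m

True thickness t = w · sin(dip) = 100 × sin 39°
t = 100 × 0.6293 = 62.932 m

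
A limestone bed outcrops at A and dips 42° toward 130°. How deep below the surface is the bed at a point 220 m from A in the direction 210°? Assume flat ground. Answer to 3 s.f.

The hole lies 80° from the dip direction, so the down-dip offset is 220 × cos 80° = 38.20 m.
Depth = down-dip offset × tan(dip) = 38.20 × tan 42° = 38.20 × 0.9004
Depth = 34.40 m

34.4 m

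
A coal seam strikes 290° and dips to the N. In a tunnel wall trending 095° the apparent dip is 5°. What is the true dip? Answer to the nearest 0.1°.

18.7°

The section is 15° from the strike.
tan(true dip) = tan 5° / sin 15° = 0.3380
δ = arctan(0.3380) = 18.68°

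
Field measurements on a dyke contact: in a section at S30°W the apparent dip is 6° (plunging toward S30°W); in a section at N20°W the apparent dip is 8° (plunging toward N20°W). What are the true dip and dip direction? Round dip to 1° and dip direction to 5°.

The two traces are lines in the plane: v₁ = (sin 210°·cos 6°, cos 210°·cos 6°, −sin 6°), v₂ = (sin 340°·cos 8°, cos 340°·cos 8°, −sin 8°).
The plane normal is n = v₁ × v₂ ∝ (-0.217, 0.034, 0.754).
True dip = arccos(n_z / |n|) = arccos(0.9601) = 16.2°.
Dip direction = azimuth of (n_x, n_y) = atan2(-0.217, 0.034) = 279°.

true dip 16°, dip direction 280°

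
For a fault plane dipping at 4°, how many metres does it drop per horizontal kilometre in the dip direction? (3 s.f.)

drop per km = 1000 × tan 4° = 1000 × 0.0699

69.9 m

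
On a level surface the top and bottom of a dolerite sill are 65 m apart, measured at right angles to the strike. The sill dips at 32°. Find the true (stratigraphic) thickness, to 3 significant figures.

True thickness t = w · sin(dip) = 65 × sin 32°
t = 65 × 0.5299 = 34.445 m

34.4 m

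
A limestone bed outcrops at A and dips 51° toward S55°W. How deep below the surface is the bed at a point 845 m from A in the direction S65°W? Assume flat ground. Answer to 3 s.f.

The hole lies 10° from the dip direction, so the down-dip offset is 845 × cos 10° = 832.16 m.
Depth = down-dip offset × tan(dip) = 832.16 × tan 51° = 832.16 × 1.2349
Depth = 1027.64 m

1030 m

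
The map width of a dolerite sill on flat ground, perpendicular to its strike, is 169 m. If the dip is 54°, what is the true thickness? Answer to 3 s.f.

True thickness t = w · sin(dip) = 169 × sin 54°
t = 169 × 0.8090 = 136.724 m

137 m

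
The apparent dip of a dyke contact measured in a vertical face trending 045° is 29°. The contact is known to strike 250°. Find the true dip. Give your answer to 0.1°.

The section is 25° from the strike.
tan(true dip) = tan 29° / sin 25° = 1.3116
true dip = arctan 1.3116 = 52.68°

52.7°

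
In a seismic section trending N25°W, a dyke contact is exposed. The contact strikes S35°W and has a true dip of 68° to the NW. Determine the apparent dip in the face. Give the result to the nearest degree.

65°

The strike is S35°W and the section trends N25°W; the acute angle between them is β = 60°.
tan(apparent dip) = tan 68° · sin 60° = 2.1435
apparent dip = arctan 2.1435 = 64.99°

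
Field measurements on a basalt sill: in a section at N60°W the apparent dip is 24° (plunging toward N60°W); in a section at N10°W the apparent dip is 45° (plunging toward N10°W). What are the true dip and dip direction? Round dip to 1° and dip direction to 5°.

true dip 46°, dip direction 005°

Each apparent-dip line lies in the plane. As unit vectors (x east, y north, z up), v₁ plunges 24°→N60°W and v₂ plunges 45°→N10°W.
The plane normal is n = v₁ × v₂ ∝ (0.040, 0.509, 0.495).
True dip = arccos(n_z / |n|) = arccos(0.6956) = 45.9°.
The horizontal component of n points toward azimuth atan2(n_x, n_y) = 4°, the dip direction.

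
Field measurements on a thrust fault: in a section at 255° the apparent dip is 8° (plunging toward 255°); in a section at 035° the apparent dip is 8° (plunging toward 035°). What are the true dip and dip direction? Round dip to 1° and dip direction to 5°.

Represent each trace as a vector plunging at its apparent dip toward its trend (east-north-up frame): v₁ = (-0.957, -0.256, -0.139), v₂ = (0.568, 0.811, -0.139).
The plane normal is n = v₁ × v₂ ∝ (-0.149, 0.212, 0.630).
tan δ = √(n_x²+n_y²)/n_z = 0.259/0.630, so δ = 22.3°.
Dip direction = azimuth of (n_x, n_y) = atan2(-0.149, 0.212) = 325°.

true dip 22°, dip direction 325°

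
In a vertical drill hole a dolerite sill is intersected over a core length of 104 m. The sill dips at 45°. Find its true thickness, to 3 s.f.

True thickness t = h · cos(dip) = 104 × cos 45°
t = 104 × 0.7071 = 73.539 m

73.5 m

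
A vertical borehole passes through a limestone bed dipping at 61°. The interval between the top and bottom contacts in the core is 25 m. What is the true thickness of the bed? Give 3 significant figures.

12.1 m

True thickness t = h · cos(dip) = 25 × cos 61°
t = 25 × 0.4848 = 12.120 m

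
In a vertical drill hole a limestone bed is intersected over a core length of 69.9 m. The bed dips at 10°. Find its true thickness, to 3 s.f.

68.8 m

True thickness t = h · cos(dip) = 69.9 × cos 10°
t = 69.9 × 0.9848 = 68.838 m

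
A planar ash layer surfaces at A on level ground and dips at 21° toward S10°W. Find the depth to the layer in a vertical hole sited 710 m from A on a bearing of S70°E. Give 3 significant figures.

The hole lies 80° from the dip direction, so the down-dip offset is 710 × cos 80° = 123.29 m.
Depth = down-dip offset × tan(dip) = 123.29 × tan 21° = 123.29 × 0.3839
Depth = 47.33 m

47.3 m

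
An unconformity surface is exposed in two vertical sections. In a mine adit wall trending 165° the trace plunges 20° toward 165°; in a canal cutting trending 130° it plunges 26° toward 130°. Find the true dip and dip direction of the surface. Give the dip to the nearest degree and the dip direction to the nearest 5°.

The two traces are lines in the plane: v₁ = (sin 165°·cos 20°, cos 165°·cos 20°, −sin 20°), v₂ = (sin 130°·cos 26°, cos 130°·cos 26°, −sin 26°).
The plane normal is n = v₁ × v₂ ∝ (0.200, -0.129, 0.484).
True dip = arccos(n_z / |n|) = arccos(0.8974) = 26.2°.
Dip direction = azimuth of (n_x, n_y) = atan2(0.200, -0.129) = 123°.

true dip 26°, dip direction 125°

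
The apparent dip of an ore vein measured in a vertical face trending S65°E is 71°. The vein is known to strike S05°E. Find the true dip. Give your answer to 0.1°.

73.4°

The section is 60° from the strike.
tan δ = tan α / sin β = tan 71° / sin 60° = 2.9042 / 0.8660 = 3.3535
true dip = arctan 3.3535 = 73.40°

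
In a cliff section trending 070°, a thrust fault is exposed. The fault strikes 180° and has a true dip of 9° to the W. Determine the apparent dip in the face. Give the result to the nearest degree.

Angle between strike (180°) and section (070°): β = 70°.
tan α = tan 9° × sin 70° = 0.1584 × 0.9397 = 0.1488
apparent dip = arctan 0.1488 = 8.47°

8°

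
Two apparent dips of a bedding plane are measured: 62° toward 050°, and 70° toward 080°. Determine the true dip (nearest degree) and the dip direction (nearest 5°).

true dip 71°, dip direction 100°

The two traces are lines in the plane: v₁ = (sin 50°·cos 62°, cos 50°·cos 62°, −sin 62°), v₂ = (sin 80°·cos 70°, cos 80°·cos 70°, −sin 70°).
n = v₁ × v₂ = (0.231, -0.041, 0.080) (taken with n_z > 0).
tan δ = √(n_x²+n_y²)/n_z = 0.235/0.080, so δ = 71.1°.
Dip direction = atan2(0.231, -0.041) = 100° (azimuth of n's horizontal projection).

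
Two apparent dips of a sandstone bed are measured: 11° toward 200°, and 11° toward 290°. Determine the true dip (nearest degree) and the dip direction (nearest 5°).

true dip 15°, dip direction 245°

Each apparent-dip line lies in the plane. As unit vectors (x east, y north, z up), v₁ plunges 11°→200° and v₂ plunges 11°→290°.
Cross product v₁ × v₂ gives the pole to the plane: n ∝ (-0.240, -0.112, 0.964).
True dip = arccos(n_z / |n|) = arccos(0.9642) = 15.4°.
Dip direction = azimuth of (n_x, n_y) = atan2(-0.240, -0.112) = 245°.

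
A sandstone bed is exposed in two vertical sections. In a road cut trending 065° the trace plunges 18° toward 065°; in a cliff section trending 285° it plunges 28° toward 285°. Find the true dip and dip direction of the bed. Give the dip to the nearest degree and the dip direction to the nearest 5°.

true dip 51°, dip direction 350°

Each apparent-dip line lies in the plane. As unit vectors (x east, y north, z up), v₁ plunges 18°→065° and v₂ plunges 28°→285°.
The plane normal is n = v₁ × v₂ ∝ (-0.118, 0.668, 0.540).
tan δ = √(n_x²+n_y²)/n_z = 0.679/0.540, so δ = 51.5°.
Dip direction = azimuth of (n_x, n_y) = atan2(-0.118, 0.668) = 350°.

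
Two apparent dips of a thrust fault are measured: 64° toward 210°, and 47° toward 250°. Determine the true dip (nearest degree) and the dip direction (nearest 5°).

true dip 65°, dip direction 190°

The two traces are lines in the plane: v₁ = (sin 210°·cos 64°, cos 210°·cos 64°, −sin 64°), v₂ = (sin 250°·cos 47°, cos 250°·cos 47°, −sin 47°).
The plane normal is n = v₁ × v₂ ∝ (-0.068, -0.416, 0.192).
tan δ = √(n_x²+n_y²)/n_z = 0.421/0.192, so δ = 65.5°.
Dip direction = azimuth of (n_x, n_y) = atan2(-0.068, -0.416) = 189°.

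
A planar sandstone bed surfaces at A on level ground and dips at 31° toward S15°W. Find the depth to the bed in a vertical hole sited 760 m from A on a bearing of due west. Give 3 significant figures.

The hole lies 75° from the dip direction, so the down-dip offset is 760 × cos 75° = 196.70 m.
Depth = down-dip offset × tan(dip) = 196.70 × tan 31° = 196.70 × 0.6009
Depth = 118.19 m

118 m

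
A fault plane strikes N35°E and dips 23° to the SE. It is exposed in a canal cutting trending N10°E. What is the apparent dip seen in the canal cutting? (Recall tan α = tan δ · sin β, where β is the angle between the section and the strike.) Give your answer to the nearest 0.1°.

10.2°

The section lies 25° from the strike.
tan α = tan 23° × sin 25° = 0.4245 × 0.4226 = 0.1794
α = arctan(0.1794) = 10.17°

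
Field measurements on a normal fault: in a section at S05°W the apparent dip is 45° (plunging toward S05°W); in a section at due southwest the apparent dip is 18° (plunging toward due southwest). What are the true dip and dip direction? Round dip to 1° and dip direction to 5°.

The two traces are lines in the plane: v₁ = (sin 185°·cos 45°, cos 185°·cos 45°, −sin 45°), v₂ = (sin 225°·cos 18°, cos 225°·cos 18°, −sin 18°).
The plane normal is n = v₁ × v₂ ∝ (0.258, -0.456, 0.432).
tan δ = √(n_x²+n_y²)/n_z = 0.524/0.432, so δ = 50.5°.
The horizontal component of n points toward azimuth atan2(n_x, n_y) = 151°, the dip direction.

true dip 50°, dip direction 150°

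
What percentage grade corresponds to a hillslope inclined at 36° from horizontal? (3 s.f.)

grade % = 100 × tan 36° = 100 × 0.7265

72.7%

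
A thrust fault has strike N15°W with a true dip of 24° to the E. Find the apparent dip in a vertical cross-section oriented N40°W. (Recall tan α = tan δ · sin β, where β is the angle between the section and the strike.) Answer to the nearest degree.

The strike is N15°W and the section trends N40°W; the acute angle between them is β = 25°.
tan α = tan 24° × sin 25° = 0.4452 × 0.4226 = 0.1882
apparent dip = arctan 0.1882 = 10.66°

11°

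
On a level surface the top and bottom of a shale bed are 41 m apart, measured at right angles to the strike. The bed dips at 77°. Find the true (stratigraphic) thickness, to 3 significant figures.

39.9 m

True thickness t = w · sin(dip) = 41 × sin 77°
t = 41 × 0.9744 = 39.949 m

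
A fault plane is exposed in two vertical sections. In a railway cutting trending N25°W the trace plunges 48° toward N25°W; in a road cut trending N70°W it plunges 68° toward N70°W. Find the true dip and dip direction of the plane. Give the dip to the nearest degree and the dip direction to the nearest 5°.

Each apparent-dip line lies in the plane. As unit vectors (x east, y north, z up), v₁ plunges 48°→N25°W and v₂ plunges 68°→N70°W.
The plane normal is n = v₁ × v₂ ∝ (-0.467, -0.001, 0.177).
tan δ = √(n_x²+n_y²)/n_z = 0.467/0.177, so δ = 69.2°.
Dip direction = azimuth of (n_x, n_y) = atan2(-0.467, -0.001) = 270°.

true dip 69°, dip direction 270°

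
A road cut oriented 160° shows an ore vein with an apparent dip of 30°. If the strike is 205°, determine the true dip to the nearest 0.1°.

β = acute angle between strike 205° and section 160° = 45°.
tan δ = tan α / sin β = tan 30° / sin 45° = 0.5774 / 0.7071 = 0.8165
true dip = arctan 0.8165 = 39.23°

39.2°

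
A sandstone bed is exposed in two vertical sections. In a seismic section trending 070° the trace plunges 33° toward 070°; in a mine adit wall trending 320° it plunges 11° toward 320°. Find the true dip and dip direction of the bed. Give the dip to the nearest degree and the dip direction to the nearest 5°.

The two traces are lines in the plane: v₁ = (sin 70°·cos 33°, cos 70°·cos 33°, −sin 33°), v₂ = (sin 320°·cos 11°, cos 320°·cos 11°, −sin 11°).
The plane normal is n = v₁ × v₂ ∝ (0.355, 0.494, 0.774).
True dip = arccos(n_z / |n|) = arccos(0.7861) = 38.2°.
Dip direction = atan2(0.355, 0.494) = 36° (azimuth of n's horizontal projection).

true dip 38°, dip direction 035°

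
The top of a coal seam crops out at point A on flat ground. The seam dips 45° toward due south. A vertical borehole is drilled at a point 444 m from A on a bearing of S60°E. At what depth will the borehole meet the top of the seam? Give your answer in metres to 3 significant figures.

The hole lies 60° from the dip direction, so the down-dip offset is 444 × cos 60° = 222.00 m.
Depth = down-dip offset × tan(dip) = 222.00 × tan 45° = 222.00 × 1.0000
Depth = 222.00 m

222 m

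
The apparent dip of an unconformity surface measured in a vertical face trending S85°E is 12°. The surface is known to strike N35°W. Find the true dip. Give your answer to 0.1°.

The section is 50° from the strike.
tan(true dip) = tan 12° / sin 50° = 0.2775
true dip = arctan 0.2775 = 15.51°

15.5°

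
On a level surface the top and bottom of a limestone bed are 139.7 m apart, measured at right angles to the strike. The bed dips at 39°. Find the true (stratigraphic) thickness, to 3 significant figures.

87.9 m

True thickness t = w · sin(dip) = 139.7 × sin 39°
t = 139.7 × 0.6293 = 87.916 m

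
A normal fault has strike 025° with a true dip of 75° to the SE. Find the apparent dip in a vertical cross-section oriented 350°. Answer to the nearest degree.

The section lies 35° from the strike.
tan(apparent dip) = tan 75° · sin 35° = 2.1406
α = arctan(2.1406) = 64.96°

65°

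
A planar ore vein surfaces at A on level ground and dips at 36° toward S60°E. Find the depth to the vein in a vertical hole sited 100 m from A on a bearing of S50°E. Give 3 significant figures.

71.6 m

The hole lies 10° from the dip direction, so the down-dip offset is 100 × cos 10° = 98.48 m.
Depth = down-dip offset × tan(dip) = 98.48 × tan 36° = 98.48 × 0.7265
Depth = 71.55 m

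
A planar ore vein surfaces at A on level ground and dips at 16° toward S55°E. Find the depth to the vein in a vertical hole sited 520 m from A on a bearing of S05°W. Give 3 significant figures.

74.6 m

The hole lies 60° from the dip direction, so the down-dip offset is 520 × cos 60° = 260.00 m.
Depth = down-dip offset × tan(dip) = 260.00 × tan 16° = 260.00 × 0.2867
Depth = 74.55 m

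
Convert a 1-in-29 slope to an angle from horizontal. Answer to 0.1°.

tan θ = 1/29 = 0.0345
θ = arctan(0.0345) = 1.97°

2.0°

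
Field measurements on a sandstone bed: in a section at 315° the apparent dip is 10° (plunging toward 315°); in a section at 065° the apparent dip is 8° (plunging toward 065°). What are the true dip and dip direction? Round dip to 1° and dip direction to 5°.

true dip 15°, dip direction 005°

The two traces are lines in the plane: v₁ = (sin 315°·cos 10°, cos 315°·cos 10°, −sin 10°), v₂ = (sin 65°·cos 8°, cos 65°·cos 8°, −sin 8°).
n = v₁ × v₂ = (0.024, 0.253, 0.916) (taken with n_z > 0).
tan δ = √(n_x²+n_y²)/n_z = 0.254/0.916, so δ = 15.5°.
Dip direction = atan2(0.024, 0.253) = 5° (azimuth of n's horizontal projection).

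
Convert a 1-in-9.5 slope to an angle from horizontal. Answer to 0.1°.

6.0°

tan θ = 1/9.5 = 0.1053
θ = arctan(0.1053) = 6.01°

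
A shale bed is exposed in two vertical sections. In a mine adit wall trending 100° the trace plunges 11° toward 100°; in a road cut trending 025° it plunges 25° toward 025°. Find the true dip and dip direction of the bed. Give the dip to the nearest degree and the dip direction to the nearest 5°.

The two traces are lines in the plane: v₁ = (sin 100°·cos 11°, cos 100°·cos 11°, −sin 11°), v₂ = (sin 25°·cos 25°, cos 25°·cos 25°, −sin 25°).
The plane normal is n = v₁ × v₂ ∝ (0.229, 0.335, 0.859).
True dip = arccos(n_z / |n|) = arccos(0.9041) = 25.3°.
The horizontal component of n points toward azimuth atan2(n_x, n_y) = 34°, the dip direction.

true dip 25°, dip direction 035°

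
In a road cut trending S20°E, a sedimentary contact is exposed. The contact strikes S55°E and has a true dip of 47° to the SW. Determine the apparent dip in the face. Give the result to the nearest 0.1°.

The section lies 35° from the strike.
tan(apparent dip) = tan 47° · sin 35° = 0.6151
α = arctan(0.6151) = 31.60°

31.6°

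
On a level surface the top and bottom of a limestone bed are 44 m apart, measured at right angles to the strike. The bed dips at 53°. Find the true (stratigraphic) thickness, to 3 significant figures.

True thickness t = w · sin(dip) = 44 × sin 53°
t = 44 × 0.7986 = 35.140 m

35.1 m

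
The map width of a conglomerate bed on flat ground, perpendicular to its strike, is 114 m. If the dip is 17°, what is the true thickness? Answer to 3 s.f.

33.3 m

True thickness t = w · sin(dip) = 114 × sin 17°
t = 114 × 0.2924 = 33.330 m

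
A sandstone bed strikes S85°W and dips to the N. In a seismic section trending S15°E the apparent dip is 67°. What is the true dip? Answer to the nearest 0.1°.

β = acute angle between strike S85°W and section S15°E = 80°.
tan(true dip) = tan 67° / sin 80° = 2.3922
true dip = arctan 2.3922 = 67.31°

67.3°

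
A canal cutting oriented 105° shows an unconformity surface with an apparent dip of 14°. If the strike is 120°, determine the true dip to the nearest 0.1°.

The section is 15° from the strike.
tan(true dip) = tan 14° / sin 15° = 0.9633
true dip = arctan 0.9633 = 43.93°

43.9°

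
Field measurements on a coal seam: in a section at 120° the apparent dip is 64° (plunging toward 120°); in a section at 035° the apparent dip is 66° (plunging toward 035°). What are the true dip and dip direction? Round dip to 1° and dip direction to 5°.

true dip 71°, dip direction 075°

Represent each trace as a vector plunging at its apparent dip toward its trend (east-north-up frame): v₁ = (0.380, -0.219, -0.899), v₂ = (0.233, 0.333, -0.914).
The plane normal is n = v₁ × v₂ ∝ (0.500, 0.137, 0.178).
True dip = arccos(n_z / |n|) = arccos(0.3243) = 71.1°.
Dip direction = atan2(0.500, 0.137) = 75° (azimuth of n's horizontal projection).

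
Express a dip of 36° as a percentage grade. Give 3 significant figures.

72.7%

grade % = 100 × tan 36° = 100 × 0.7265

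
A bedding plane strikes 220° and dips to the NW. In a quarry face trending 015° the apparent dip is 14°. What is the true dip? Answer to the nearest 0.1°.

30.5°

β = acute angle between strike 220° and section 015° = 25°.
tan δ = tan α / sin β = tan 14° / sin 25° = 0.2493 / 0.4226 = 0.5900
δ = arctan(0.5900) = 30.54°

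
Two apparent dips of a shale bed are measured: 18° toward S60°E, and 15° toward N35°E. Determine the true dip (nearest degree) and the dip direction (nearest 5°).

Represent each trace as a vector plunging at its apparent dip toward its trend (east-north-up frame): v₁ = (0.824, -0.476, -0.309), v₂ = (0.554, 0.791, -0.259).
The plane normal is n = v₁ × v₂ ∝ (0.368, 0.042, 0.915).
True dip = arccos(n_z / |n|) = arccos(0.9271) = 22.0°.
The horizontal component of n points toward azimuth atan2(n_x, n_y) = 83°, the dip direction.

true dip 22°, dip direction 085°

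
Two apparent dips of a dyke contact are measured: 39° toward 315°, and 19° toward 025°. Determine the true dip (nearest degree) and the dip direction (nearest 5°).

Represent each trace as a vector plunging at its apparent dip toward its trend (east-north-up frame): v₁ = (-0.550, 0.550, -0.629), v₂ = (0.400, 0.857, -0.326).
n = v₁ × v₂ = (-0.360, 0.430, 0.690) (taken with n_z > 0).
Dip δ = arctan(|n_h|/n_z) = arctan(0.561/0.690) = 39.1°.
Dip direction = atan2(-0.360, 0.430) = 320° (azimuth of n's horizontal projection).

true dip 39°, dip direction 320°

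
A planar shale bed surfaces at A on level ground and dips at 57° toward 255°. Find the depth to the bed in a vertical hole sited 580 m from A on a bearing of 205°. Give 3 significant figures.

574 m

The hole lies 50° from the dip direction, so the down-dip offset is 580 × cos 50° = 372.82 m.
Depth = down-dip offset × tan(dip) = 372.82 × tan 57° = 372.82 × 1.5399
Depth = 574.09 m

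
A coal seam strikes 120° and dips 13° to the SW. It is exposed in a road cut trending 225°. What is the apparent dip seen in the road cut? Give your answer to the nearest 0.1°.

Angle between strike (120°) and section (225°): β = 75°.
tan(apparent dip) = tan 13° · sin 75° = 0.2230
α = arctan(0.2230) = 12.57°

12.6°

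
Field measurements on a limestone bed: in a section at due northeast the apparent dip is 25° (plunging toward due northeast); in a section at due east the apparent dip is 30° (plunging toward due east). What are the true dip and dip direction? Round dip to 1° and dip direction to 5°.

true dip 30°, dip direction 080°

Each apparent-dip line lies in the plane. As unit vectors (x east, y north, z up), v₁ plunges 25°→due northeast and v₂ plunges 30°→due east.
n = v₁ × v₂ = (0.320, 0.046, 0.555) (taken with n_z > 0).
tan δ = √(n_x²+n_y²)/n_z = 0.324/0.555, so δ = 30.2°.
Dip direction = azimuth of (n_x, n_y) = atan2(0.320, 0.046) = 82°.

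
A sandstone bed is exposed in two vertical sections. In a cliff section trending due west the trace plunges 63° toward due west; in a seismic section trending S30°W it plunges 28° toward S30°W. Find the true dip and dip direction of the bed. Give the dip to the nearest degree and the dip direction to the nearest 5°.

Represent each trace as a vector plunging at its apparent dip toward its trend (east-north-up frame): v₁ = (-0.454, -0.000, -0.891), v₂ = (-0.441, -0.765, -0.469).
The plane normal is n = v₁ × v₂ ∝ (-0.681, 0.180, 0.347).
tan δ = √(n_x²+n_y²)/n_z = 0.705/0.347, so δ = 63.8°.
The horizontal component of n points toward azimuth atan2(n_x, n_y) = 285°, the dip direction.

true dip 64°, dip direction 285°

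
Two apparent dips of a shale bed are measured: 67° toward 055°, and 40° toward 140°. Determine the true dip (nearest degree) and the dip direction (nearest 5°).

The two traces are lines in the plane: v₁ = (sin 55°·cos 67°, cos 55°·cos 67°, −sin 67°), v₂ = (sin 140°·cos 40°, cos 140°·cos 40°, −sin 40°).
n = v₁ × v₂ = (0.684, 0.248, 0.298) (taken with n_z > 0).
tan δ = √(n_x²+n_y²)/n_z = 0.728/0.298, so δ = 67.7°.
Dip direction = atan2(0.684, 0.248) = 70° (azimuth of n's horizontal projection).

true dip 68°, dip direction 070°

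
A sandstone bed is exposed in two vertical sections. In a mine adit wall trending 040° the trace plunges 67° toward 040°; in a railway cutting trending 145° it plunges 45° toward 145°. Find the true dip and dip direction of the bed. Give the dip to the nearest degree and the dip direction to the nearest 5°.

true dip 71°, dip direction 075°

Represent each trace as a vector plunging at its apparent dip toward its trend (east-north-up frame): v₁ = (0.251, 0.299, -0.921), v₂ = (0.406, -0.579, -0.707).
The plane normal is n = v₁ × v₂ ∝ (0.745, 0.196, 0.267).
Dip δ = arctan(|n_h|/n_z) = arctan(0.770/0.267) = 70.9°.
Dip direction = atan2(0.745, 0.196) = 75° (azimuth of n's horizontal projection).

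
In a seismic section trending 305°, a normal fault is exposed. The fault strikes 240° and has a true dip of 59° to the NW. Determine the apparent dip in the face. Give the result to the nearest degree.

56°

Angle between strike (240°) and section (305°): β = 65°.
tan α = tan 59° × sin 65° = 1.6643 × 0.9063 = 1.5083
α = arctan(1.5083) = 56.46°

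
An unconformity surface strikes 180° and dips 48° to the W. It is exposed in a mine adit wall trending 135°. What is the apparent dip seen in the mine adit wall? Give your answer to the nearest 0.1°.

38.1°

Angle between strike (180°) and section (135°): β = 45°.
tan α = tan 48° × sin 45° = 1.1106 × 0.7071 = 0.7853
apparent dip = arctan 0.7853 = 38.14°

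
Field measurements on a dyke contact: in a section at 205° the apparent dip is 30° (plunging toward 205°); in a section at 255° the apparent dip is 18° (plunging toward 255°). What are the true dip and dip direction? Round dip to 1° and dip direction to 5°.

true dip 30°, dip direction 200°

Represent each trace as a vector plunging at its apparent dip toward its trend (east-north-up frame): v₁ = (-0.366, -0.785, -0.500), v₂ = (-0.919, -0.246, -0.309).
The plane normal is n = v₁ × v₂ ∝ (-0.119, -0.346, 0.631).
Dip δ = arctan(|n_h|/n_z) = arctan(0.366/0.631) = 30.1°.
The horizontal component of n points toward azimuth atan2(n_x, n_y) = 199°, the dip direction.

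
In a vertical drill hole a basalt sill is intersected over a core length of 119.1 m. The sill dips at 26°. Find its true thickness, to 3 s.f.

107 m

True thickness t = h · cos(dip) = 119.1 × cos 26°
t = 119.1 × 0.8988 = 107.046 m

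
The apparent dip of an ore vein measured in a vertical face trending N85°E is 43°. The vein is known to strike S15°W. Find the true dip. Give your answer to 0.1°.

44.8°

β = acute angle between strike S15°W and section N85°E = 70°.
tan(true dip) = tan 43° / sin 70° = 0.9924
δ = arctan(0.9924) = 44.78°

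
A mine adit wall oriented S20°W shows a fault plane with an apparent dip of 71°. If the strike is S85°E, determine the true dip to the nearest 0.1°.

The section is 75° from the strike.
tan δ = tan α / sin β = tan 71° / sin 75° = 2.9042 / 0.9659 = 3.0067
true dip = arctan 3.0067 = 71.60°

71.6°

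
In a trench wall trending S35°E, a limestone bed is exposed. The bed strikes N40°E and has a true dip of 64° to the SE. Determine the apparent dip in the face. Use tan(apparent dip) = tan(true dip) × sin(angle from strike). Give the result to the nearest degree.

63°

The section lies 75° from the strike.
tan(apparent dip) = tan 64° · sin 75° = 1.9804
apparent dip = arctan 1.9804 = 63.21°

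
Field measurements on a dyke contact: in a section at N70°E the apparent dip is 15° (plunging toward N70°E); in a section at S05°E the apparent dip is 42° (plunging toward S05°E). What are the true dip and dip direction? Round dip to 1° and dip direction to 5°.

Represent each trace as a vector plunging at its apparent dip toward its trend (east-north-up frame): v₁ = (0.908, 0.330, -0.259), v₂ = (0.065, -0.740, -0.669).
n = v₁ × v₂ = (0.413, -0.591, 0.693) (taken with n_z > 0).
True dip = arccos(n_z / |n|) = arccos(0.6934) = 46.1°.
Dip direction = atan2(0.413, -0.591) = 145° (azimuth of n's horizontal projection).

true dip 46°, dip direction 145°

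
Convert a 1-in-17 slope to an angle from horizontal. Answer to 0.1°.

tan θ = 1/17 = 0.0588
θ = arctan(0.0588) = 3.37°

3.4°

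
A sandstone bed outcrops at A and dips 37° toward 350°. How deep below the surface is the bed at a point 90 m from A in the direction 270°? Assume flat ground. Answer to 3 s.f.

The hole lies 80° from the dip direction, so the down-dip offset is 90 × cos 80° = 15.63 m.
Depth = down-dip offset × tan(dip) = 15.63 × tan 37° = 15.63 × 0.7536
Depth = 11.78 m

11.8 m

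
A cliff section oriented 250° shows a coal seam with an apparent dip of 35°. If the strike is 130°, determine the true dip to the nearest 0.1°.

39.0°

The section is 60° from the strike.
tan(true dip) = tan 35° / sin 60° = 0.8085
δ = arctan(0.8085) = 38.96°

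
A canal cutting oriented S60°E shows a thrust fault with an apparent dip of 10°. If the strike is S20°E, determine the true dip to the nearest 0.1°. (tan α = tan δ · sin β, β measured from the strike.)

15.3°

The section is 40° from the strike.
tan(true dip) = tan 10° / sin 40° = 0.2743
δ = arctan(0.2743) = 15.34°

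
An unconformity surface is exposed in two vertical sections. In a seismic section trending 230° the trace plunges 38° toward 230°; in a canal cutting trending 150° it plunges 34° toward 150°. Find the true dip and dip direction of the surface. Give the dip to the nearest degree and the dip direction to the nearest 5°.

Each apparent-dip line lies in the plane. As unit vectors (x east, y north, z up), v₁ plunges 38°→230° and v₂ plunges 34°→150°.
Cross product v₁ × v₂ gives the pole to the plane: n ∝ (-0.159, -0.593, 0.643).
tan δ = √(n_x²+n_y²)/n_z = 0.614/0.643, so δ = 43.6°.
Dip direction = azimuth of (n_x, n_y) = atan2(-0.159, -0.593) = 195°.

true dip 44°, dip direction 195°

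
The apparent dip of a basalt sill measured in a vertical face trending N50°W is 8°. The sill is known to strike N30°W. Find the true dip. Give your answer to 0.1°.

22.3°

β = acute angle between strike N30°W and section N50°W = 20°.
tan(true dip) = tan 8° / sin 20° = 0.4109
true dip = arctan 0.4109 = 22.34°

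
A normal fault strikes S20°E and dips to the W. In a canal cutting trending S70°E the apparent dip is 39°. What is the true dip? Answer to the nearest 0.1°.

46.6°

The section is 50° from the strike.
tan δ = tan α / sin β = tan 39° / sin 50° = 0.8098 / 0.7660 = 1.0571
δ = arctan(1.0571) = 46.59°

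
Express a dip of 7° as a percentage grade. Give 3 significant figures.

grade % = 100 × tan 7° = 100 × 0.1228

12.3%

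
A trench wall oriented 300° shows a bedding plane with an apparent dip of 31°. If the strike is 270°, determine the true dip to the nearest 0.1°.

50.2°

β = acute angle between strike 270° and section 300° = 30°.
tan δ = tan α / sin β = tan 31° / sin 30° = 0.6009 / 0.5000 = 1.2017
true dip = arctan 1.2017 = 50.23°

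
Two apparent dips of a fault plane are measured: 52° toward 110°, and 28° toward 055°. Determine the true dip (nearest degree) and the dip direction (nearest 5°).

The two traces are lines in the plane: v₁ = (sin 110°·cos 52°, cos 110°·cos 52°, −sin 52°), v₂ = (sin 55°·cos 28°, cos 55°·cos 28°, −sin 28°).
The plane normal is n = v₁ × v₂ ∝ (0.498, -0.298, 0.445).
True dip = arccos(n_z / |n|) = arccos(0.6087) = 52.5°.
Dip direction = azimuth of (n_x, n_y) = atan2(0.498, -0.298) = 121°.

true dip 53°, dip direction 120°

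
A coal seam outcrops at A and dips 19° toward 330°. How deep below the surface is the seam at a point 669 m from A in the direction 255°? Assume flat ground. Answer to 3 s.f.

The hole lies 75° from the dip direction, so the down-dip offset is 669 × cos 75° = 173.15 m.
Depth = down-dip offset × tan(dip) = 173.15 × tan 19° = 173.15 × 0.3443
Depth = 59.62 m

59.6 m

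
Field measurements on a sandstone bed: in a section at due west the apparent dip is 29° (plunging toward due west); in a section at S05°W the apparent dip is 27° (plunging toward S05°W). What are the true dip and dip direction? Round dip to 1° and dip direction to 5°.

The two traces are lines in the plane: v₁ = (sin 270°·cos 29°, cos 270°·cos 29°, −sin 29°), v₂ = (sin 185°·cos 27°, cos 185°·cos 27°, −sin 27°).
n = v₁ × v₂ = (-0.430, -0.359, 0.776) (taken with n_z > 0).
Dip δ = arctan(|n_h|/n_z) = arctan(0.561/0.776) = 35.8°.
Dip direction = azimuth of (n_x, n_y) = atan2(-0.430, -0.359) = 230°.

true dip 36°, dip direction 230°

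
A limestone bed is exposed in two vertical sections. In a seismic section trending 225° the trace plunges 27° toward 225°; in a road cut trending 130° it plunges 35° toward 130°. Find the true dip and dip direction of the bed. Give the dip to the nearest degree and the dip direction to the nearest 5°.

The two traces are lines in the plane: v₁ = (sin 225°·cos 27°, cos 225°·cos 27°, −sin 27°), v₂ = (sin 130°·cos 35°, cos 130°·cos 35°, −sin 35°).
n = v₁ × v₂ = (0.122, -0.646, 0.727) (taken with n_z > 0).
tan δ = √(n_x²+n_y²)/n_z = 0.658/0.727, so δ = 42.1°.
The horizontal component of n points toward azimuth atan2(n_x, n_y) = 169°, the dip direction.

true dip 42°, dip direction 170°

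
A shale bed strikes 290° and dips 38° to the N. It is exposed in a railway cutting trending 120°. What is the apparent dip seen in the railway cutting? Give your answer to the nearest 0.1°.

7.7°

The strike is 290° and the section trends 120°; the acute angle between them is β = 10°.
tan(apparent dip) = tan 38° · sin 10° = 0.1357
apparent dip = arctan 0.1357 = 7.73°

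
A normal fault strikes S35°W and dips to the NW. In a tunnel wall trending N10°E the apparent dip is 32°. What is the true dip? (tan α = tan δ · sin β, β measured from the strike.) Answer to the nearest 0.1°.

The section is 25° from the strike.
tan(true dip) = tan 32° / sin 25° = 1.4786
δ = arctan(1.4786) = 55.93°

55.9°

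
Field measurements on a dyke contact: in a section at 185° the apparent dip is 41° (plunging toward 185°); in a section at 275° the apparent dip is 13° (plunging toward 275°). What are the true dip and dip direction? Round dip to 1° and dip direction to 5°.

The two traces are lines in the plane: v₁ = (sin 185°·cos 41°, cos 185°·cos 41°, −sin 41°), v₂ = (sin 275°·cos 13°, cos 275°·cos 13°, −sin 13°).
The plane normal is n = v₁ × v₂ ∝ (-0.225, -0.622, 0.735).
Dip δ = arctan(|n_h|/n_z) = arctan(0.661/0.735) = 42.0°.
Dip direction = azimuth of (n_x, n_y) = atan2(-0.225, -0.622) = 200°.

true dip 42°, dip direction 200°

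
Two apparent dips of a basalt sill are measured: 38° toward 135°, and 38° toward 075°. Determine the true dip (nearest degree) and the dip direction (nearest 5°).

The two traces are lines in the plane: v₁ = (sin 135°·cos 38°, cos 135°·cos 38°, −sin 38°), v₂ = (sin 75°·cos 38°, cos 75°·cos 38°, −sin 38°).
n = v₁ × v₂ = (0.469, -0.126, 0.538) (taken with n_z > 0).
True dip = arccos(n_z / |n|) = arccos(0.7425) = 42.1°.
Dip direction = azimuth of (n_x, n_y) = atan2(0.469, -0.126) = 105°.

true dip 42°, dip direction 105°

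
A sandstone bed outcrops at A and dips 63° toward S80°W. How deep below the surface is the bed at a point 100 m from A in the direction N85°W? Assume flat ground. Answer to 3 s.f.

The hole lies 15° from the dip direction, so the down-dip offset is 100 × cos 15° = 96.59 m.
Depth = down-dip offset × tan(dip) = 96.59 × tan 63° = 96.59 × 1.9626
Depth = 189.57 m

190 m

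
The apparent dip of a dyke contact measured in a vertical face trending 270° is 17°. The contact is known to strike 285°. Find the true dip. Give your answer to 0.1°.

49.8°

The section is 15° from the strike.
tan(true dip) = tan 17° / sin 15° = 1.1813
true dip = arctan 1.1813 = 49.75°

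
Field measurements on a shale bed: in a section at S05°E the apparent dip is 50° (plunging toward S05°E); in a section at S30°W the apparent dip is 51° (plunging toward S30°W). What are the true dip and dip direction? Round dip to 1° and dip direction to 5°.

true dip 52°, dip direction 195°

The two traces are lines in the plane: v₁ = (sin 175°·cos 50°, cos 175°·cos 50°, −sin 50°), v₂ = (sin 210°·cos 51°, cos 210°·cos 51°, −sin 51°).
n = v₁ × v₂ = (-0.080, -0.285, 0.232) (taken with n_z > 0).
True dip = arccos(n_z / |n|) = arccos(0.6174) = 51.9°.
Dip direction = azimuth of (n_x, n_y) = atan2(-0.080, -0.285) = 196°.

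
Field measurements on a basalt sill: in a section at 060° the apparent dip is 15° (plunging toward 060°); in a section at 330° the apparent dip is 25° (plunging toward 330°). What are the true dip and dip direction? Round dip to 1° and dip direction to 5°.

Represent each trace as a vector plunging at its apparent dip toward its trend (east-north-up frame): v₁ = (0.837, 0.483, -0.259), v₂ = (-0.453, 0.785, -0.423).
The plane normal is n = v₁ × v₂ ∝ (-0.001, 0.471, 0.875).
tan δ = √(n_x²+n_y²)/n_z = 0.471/0.875, so δ = 28.3°.
Dip direction = azimuth of (n_x, n_y) = atan2(-0.001, 0.471) = 360°.

true dip 28°, dip direction 000°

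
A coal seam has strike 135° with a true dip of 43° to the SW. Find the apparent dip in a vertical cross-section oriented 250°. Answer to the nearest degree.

40°

The strike is 135° and the section trends 250°; the acute angle between them is β = 65°.
tan(apparent dip) = tan 43° · sin 65° = 0.8451
apparent dip = arctan 0.8451 = 40.20°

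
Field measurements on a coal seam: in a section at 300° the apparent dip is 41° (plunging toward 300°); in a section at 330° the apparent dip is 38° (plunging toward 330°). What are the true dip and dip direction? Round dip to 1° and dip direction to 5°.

Each apparent-dip line lies in the plane. As unit vectors (x east, y north, z up), v₁ plunges 41°→300° and v₂ plunges 38°→330°.
The plane normal is n = v₁ × v₂ ∝ (-0.215, 0.144, 0.297).
tan δ = √(n_x²+n_y²)/n_z = 0.259/0.297, so δ = 41.1°.
The horizontal component of n points toward azimuth atan2(n_x, n_y) = 304°, the dip direction.

true dip 41°, dip direction 305°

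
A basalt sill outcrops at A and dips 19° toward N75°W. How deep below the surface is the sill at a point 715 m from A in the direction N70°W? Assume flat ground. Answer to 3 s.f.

245 m

The hole lies 5° from the dip direction, so the down-dip offset is 715 × cos 5° = 712.28 m.
Depth = down-dip offset × tan(dip) = 712.28 × tan 19° = 712.28 × 0.3443
Depth = 245.26 m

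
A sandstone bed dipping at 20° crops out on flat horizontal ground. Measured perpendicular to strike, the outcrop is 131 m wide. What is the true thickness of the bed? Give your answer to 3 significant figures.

True thickness t = w · sin(dip) = 131 × sin 20°
t = 131 × 0.3420 = 44.805 m

44.8 m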